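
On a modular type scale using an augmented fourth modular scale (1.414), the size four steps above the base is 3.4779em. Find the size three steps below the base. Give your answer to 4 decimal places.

3.4779 ÷ 1.414⁷ = 3.4779 ÷ 11.30175 ≈ 0.3077

0.3077em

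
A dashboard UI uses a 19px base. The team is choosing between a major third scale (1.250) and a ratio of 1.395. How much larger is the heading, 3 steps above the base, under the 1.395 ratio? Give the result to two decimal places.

Major third: 19.0 × 1.250³ = 37.1094px
At 1.395: 19.0 × 1.395³ = 51.5794px
Difference: 51.5794 − 37.1094 = 14.4700px

14.47px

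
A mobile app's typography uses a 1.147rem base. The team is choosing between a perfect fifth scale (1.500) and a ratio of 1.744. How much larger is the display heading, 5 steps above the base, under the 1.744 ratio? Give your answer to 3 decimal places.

Perfect fifth: 1.147 × 1.500⁵ = 8.71003rem
At 1.744: 1.147 × 1.744⁵ = 18.50529rem
Difference: 18.50529 − 8.71003 = 9.79526rem

9.795rem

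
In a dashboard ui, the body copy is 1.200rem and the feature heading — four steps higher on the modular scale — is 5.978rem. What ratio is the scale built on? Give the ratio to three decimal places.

1.494

r⁴ = 5.978 / 1.200, so r = (5.978/1.200)^(1/4).
r = 4.9817^(1/4) ≈ 1.4940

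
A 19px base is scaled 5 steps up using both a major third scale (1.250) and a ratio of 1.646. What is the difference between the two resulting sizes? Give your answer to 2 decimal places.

Major third: 19.0 × 1.250⁵ = 57.9834px
At 1.646: 19.0 × 1.646⁵ = 229.5635px
Difference: 229.5635 − 57.9834 = 171.5801px

171.58px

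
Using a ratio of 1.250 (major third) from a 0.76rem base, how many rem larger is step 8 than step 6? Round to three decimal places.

Step 6: 0.76 × 1.250⁶ = 2.89917rem
Step 8: 0.76 × 1.250⁸ = 4.52995rem
Difference: 4.52995 − 2.89917 = 1.63078rem

1.631rem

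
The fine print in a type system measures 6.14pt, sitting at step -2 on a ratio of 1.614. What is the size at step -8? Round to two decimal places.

6.14 ÷ 1.614⁶ = 6.14 ÷ 17.67751 ≈ 0.347

0.35pt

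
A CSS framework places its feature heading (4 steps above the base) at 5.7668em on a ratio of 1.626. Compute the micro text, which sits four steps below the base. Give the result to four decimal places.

5.7668 ÷ 1.626⁸ = 5.7668 ÷ 48.86122 ≈ 0.1180

0.1180em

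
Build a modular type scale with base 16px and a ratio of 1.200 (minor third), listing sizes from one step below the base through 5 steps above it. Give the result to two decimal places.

13.33px, 16.00px, 19.20px, 23.04px, 27.65px, 33.18px, 39.81px

Step -1: 16.0 ÷ 1.200 = 13.33
Step 0: 16px
Step 1: 16.0 × 1.200 = 19.20
Step 2: 16.0 × 1.200² = 23.04
Step 3: 16.0 × 1.200³ = 27.65
Step 4: 16.0 × 1.200⁴ = 33.18
Step 5: 16.0 × 1.200⁵ = 39.81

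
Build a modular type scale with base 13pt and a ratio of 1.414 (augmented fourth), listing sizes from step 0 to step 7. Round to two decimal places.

13.00pt, 18.38pt, 25.99pt, 36.75pt, 51.97pt, 73.48pt, 103.91pt, 146.92pt

Step 0: 13pt
Step 1: 13.0 × 1.414 = 18.38
Step 2: 13.0 × 1.414² = 25.99
Step 3: 13.0 × 1.414³ = 36.75
Step 4: 13.0 × 1.414⁴ = 51.97
Step 5: 13.0 × 1.414⁵ = 73.48
Step 6: 13.0 × 1.414⁶ = 103.91
Step 7: 13.0 × 1.414⁷ = 146.92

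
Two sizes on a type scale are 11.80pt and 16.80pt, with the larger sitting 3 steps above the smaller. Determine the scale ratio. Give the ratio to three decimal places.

The ratio satisfies 11.80 × r³ = 16.80, so r = (16.80 / 11.80)^(1/3).
r = 1.4237^(1/3) ≈ 1.1250

1.125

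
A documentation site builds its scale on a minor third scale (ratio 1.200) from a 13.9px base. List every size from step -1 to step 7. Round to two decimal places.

Step -1: 13.9 ÷ 1.200 = 11.58
Step 0: 13.9px
Step 1: 13.9 × 1.200 = 16.68
Step 2: 13.9 × 1.200² = 20.02
Step 3: 13.9 × 1.200³ = 24.02
Step 4: 13.9 × 1.200⁴ = 28.82
Step 5: 13.9 × 1.200⁵ = 34.59
Step 6: 13.9 × 1.200⁶ = 41.51
Step 7: 13.9 × 1.200⁷ = 49.81

11.58px, 13.90px, 16.68px, 20.02px, 24.02px, 28.82px, 34.59px, 41.51px, 49.81px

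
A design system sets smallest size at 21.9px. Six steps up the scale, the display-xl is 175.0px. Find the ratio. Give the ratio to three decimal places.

1.414

The ratio satisfies 21.9 × r⁶ = 175.0, so r = (175.0 / 21.9)^(1/6).
r = 7.9909^(1/6) ≈ 1.4139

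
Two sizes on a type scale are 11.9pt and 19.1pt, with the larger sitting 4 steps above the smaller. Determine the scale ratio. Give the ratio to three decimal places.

1.126

The ratio satisfies 11.9 × r⁴ = 19.1, so r = (19.1 / 11.9)^(1/4).
r = 1.6050^(1/4) ≈ 1.1256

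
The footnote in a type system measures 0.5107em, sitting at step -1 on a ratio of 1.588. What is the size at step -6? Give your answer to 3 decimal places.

0.051em

0.5107 ÷ 1.588⁵ = 0.5107 ÷ 10.09840 ≈ 0.051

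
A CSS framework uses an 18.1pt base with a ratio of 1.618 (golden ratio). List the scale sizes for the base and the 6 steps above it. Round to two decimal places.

Step 0: 18.1pt
Step 1: 18.1 × 1.618 = 29.29
Step 2: 18.1 × 1.618² = 47.38
Step 3: 18.1 × 1.618³ = 76.67
Step 4: 18.1 × 1.618⁴ = 124.05
Step 5: 18.1 × 1.618⁵ = 200.71
Step 6: 18.1 × 1.618⁶ = 324.75

18.10pt, 29.29pt, 47.38pt, 76.67pt, 124.05pt, 200.71pt, 324.75pt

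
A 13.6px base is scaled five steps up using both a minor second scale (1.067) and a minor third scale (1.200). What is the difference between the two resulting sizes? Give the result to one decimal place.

15.0px

Minor second: 13.6 × 1.067⁵ = 18.809px
Minor third: 13.6 × 1.200⁵ = 33.841px
Difference: 33.841 − 18.809 = 15.032px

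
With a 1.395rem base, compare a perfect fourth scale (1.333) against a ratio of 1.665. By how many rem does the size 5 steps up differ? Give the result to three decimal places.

11.979rem

Perfect fourth: 1.395 × 1.333⁵ = 5.87117rem
At 1.665: 1.395 × 1.665⁵ = 17.85029rem
Difference: 17.85029 − 5.87117 = 11.97912rem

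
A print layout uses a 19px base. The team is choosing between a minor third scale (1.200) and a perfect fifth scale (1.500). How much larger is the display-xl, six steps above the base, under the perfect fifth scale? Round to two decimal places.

Minor third: 19.0 × 1.200⁶ = 56.7337px
Perfect fifth: 19.0 × 1.500⁶ = 216.4219px
Difference: 216.4219 − 56.7337 = 159.6882px

159.69px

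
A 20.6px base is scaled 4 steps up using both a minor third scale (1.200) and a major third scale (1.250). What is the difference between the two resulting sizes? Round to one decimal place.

7.6px

Minor third: 20.6 × 1.200⁴ = 42.716px
Major third: 20.6 × 1.250⁴ = 50.293px
Difference: 50.293 − 42.716 = 7.577px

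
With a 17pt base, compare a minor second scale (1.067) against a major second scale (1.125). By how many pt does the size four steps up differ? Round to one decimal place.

5.2pt

Minor second: 17.0 × 1.067⁴ = 22.035pt
Major second: 17.0 × 1.125⁴ = 27.231pt
Difference: 27.231 − 22.035 = 5.196pt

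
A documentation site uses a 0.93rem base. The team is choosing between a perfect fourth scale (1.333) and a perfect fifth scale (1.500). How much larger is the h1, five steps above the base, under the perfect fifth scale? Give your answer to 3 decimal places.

Perfect fourth: 0.93 × 1.333⁵ = 3.91412rem
Perfect fifth: 0.93 × 1.500⁵ = 7.06219rem
Difference: 7.06219 − 3.91412 = 3.14807rem

3.148rem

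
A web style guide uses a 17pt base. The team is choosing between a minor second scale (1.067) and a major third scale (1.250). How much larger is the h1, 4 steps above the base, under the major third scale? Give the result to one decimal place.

19.5pt

Minor second: 17.0 × 1.067⁴ = 22.035pt
Major third: 17.0 × 1.250⁴ = 41.504pt
Difference: 41.504 − 22.035 = 19.469pt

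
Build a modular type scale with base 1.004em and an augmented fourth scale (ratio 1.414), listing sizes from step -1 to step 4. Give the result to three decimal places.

Step -1: 1.004 ÷ 1.414 = 0.710
Step 0: 1.004em
Step 1: 1.004 × 1.414 = 1.420
Step 2: 1.004 × 1.414² = 2.007
Step 3: 1.004 × 1.414³ = 2.838
Step 4: 1.004 × 1.414⁴ = 4.014

0.710em, 1.004em, 1.420em, 2.007em, 2.838em, 4.014em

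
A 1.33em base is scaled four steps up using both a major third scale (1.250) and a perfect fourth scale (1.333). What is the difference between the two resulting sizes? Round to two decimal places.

0.95em

Major third: 1.33 × 1.250⁴ = 3.2471em
Perfect fourth: 1.33 × 1.333⁴ = 4.1993em
Difference: 4.1993 − 3.2471 = 0.9522em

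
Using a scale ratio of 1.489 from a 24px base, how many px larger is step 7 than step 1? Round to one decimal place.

353.7px

Step 1: 24.0 × 1.489 = 35.736px
Step 7: 24.0 × 1.489⁷ = 389.470px
Difference: 389.470 − 35.736 = 353.734px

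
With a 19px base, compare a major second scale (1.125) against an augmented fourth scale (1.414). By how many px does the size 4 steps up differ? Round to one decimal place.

Major second: 19.0 × 1.125⁴ = 30.434px
Augmented fourth: 19.0 × 1.414⁴ = 75.954px
Difference: 75.954 − 30.434 = 45.520px

45.5px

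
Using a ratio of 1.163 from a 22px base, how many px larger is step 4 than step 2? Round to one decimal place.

Step 2: 22.0 × 1.163² = 29.757px
Step 4: 22.0 × 1.163⁴ = 40.248px
Difference: 40.248 − 29.757 = 10.491px

10.5px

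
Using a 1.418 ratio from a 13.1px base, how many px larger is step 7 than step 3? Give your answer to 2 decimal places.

Step 3: 13.1 × 1.418³ = 37.3508px
Step 7: 13.1 × 1.418⁷ = 151.0097px
Difference: 151.0097 − 37.3508 = 113.6589px

113.66px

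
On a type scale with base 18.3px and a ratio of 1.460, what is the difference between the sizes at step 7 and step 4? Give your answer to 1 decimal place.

175.6px

Step 4: 18.3 × 1.460⁴ = 83.150px
Step 7: 18.3 × 1.460⁷ = 258.774px
Difference: 258.774 − 83.150 = 175.624px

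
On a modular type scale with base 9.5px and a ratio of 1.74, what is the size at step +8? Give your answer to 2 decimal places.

798.21px

Each step on a modular scale multiplies by the ratio, so the size n steps from the base is base × ratioⁿ.
9.5 × 1.74⁸ = 9.5 × 84.02219 ≈ 798.21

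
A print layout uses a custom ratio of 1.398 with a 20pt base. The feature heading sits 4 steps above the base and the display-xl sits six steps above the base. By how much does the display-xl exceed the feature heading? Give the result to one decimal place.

Step 4: 20.0 × 1.398⁴ = 76.394pt
Step 6: 20.0 × 1.398⁶ = 149.305pt
Difference: 149.305 − 76.394 = 72.911pt

72.9pt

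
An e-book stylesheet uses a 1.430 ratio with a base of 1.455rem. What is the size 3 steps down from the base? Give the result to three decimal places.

0.498rem

Every step multiplies by the scale ratio.
1.455 ÷ 1.430³ = 1.455 ÷ 2.92421 ≈ 0.498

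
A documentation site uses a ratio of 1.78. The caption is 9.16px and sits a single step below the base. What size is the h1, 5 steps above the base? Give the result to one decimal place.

9.16 × 1.78⁶ = 9.16 × 31.80680 ≈ 291.350

291.4px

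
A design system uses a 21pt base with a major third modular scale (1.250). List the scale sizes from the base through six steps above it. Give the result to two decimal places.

21.00pt, 26.25pt, 32.81pt, 41.02pt, 51.27pt, 64.09pt, 80.11pt

Step 0: 21pt
Step 1: 21.0 × 1.250 = 26.25
Step 2: 21.0 × 1.250² = 32.81
Step 3: 21.0 × 1.250³ = 41.02
Step 4: 21.0 × 1.250⁴ = 51.27
Step 5: 21.0 × 1.250⁵ = 64.09
Step 6: 21.0 × 1.250⁶ = 80.11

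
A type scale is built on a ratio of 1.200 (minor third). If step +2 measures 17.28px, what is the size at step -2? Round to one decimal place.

The gap is -2 − (2) = -4 steps, so the factor is 1.200^-4.
17.28 ÷ 1.200⁴ = 17.28 ÷ 2.07360 ≈ 8.333

8.3px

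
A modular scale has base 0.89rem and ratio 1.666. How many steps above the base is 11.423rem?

5

1.666ⁿ = 11.423 / 0.89 = 12.8348
n = ln(12.8348) / ln(1.666) = 2.5522 / 0.5104 ≈ 5.00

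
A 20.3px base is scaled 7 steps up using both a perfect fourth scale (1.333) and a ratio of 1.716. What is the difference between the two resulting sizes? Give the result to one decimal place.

Perfect fourth: 20.3 × 1.333⁷ = 151.812px
At 1.716: 20.3 × 1.716⁷ = 889.441px
Difference: 889.441 − 151.812 = 737.629px

737.6px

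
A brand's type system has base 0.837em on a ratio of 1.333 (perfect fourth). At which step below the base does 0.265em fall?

4

1.333ⁿ = 0.837 / 0.265 = 3.1585
n = ln(3.1585) / ln(1.333) = 1.1501 / 0.2874 ≈ 4.00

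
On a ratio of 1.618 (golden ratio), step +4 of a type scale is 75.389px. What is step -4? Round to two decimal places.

1.61px

The gap is -4 − (4) = -8 steps, so the factor is 1.618^-8.
75.389 ÷ 1.618⁸ = 75.389 ÷ 46.97082 ≈ 1.605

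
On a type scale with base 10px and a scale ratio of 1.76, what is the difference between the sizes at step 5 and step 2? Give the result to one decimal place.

Step 2: 10.0 × 1.76² = 30.976px
Step 5: 10.0 × 1.76⁵ = 168.874px
Difference: 168.874 − 30.976 = 137.898px

137.9px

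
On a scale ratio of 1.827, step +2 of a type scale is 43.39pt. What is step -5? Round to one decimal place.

0.6pt

43.39 ÷ 1.827⁷ = 43.39 ÷ 67.94693 ≈ 0.639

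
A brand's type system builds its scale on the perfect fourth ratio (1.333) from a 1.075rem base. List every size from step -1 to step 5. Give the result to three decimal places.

Step -1: 1.075 ÷ 1.333 = 0.806
Step 0: 1.075rem
Step 1: 1.075 × 1.333 = 1.433
Step 2: 1.075 × 1.333² = 1.910
Step 3: 1.075 × 1.333³ = 2.546
Step 4: 1.075 × 1.333⁴ = 3.394
Step 5: 1.075 × 1.333⁵ = 4.524

0.806rem, 1.075rem, 1.433rem, 1.910rem, 2.546rem, 3.394rem, 4.524rem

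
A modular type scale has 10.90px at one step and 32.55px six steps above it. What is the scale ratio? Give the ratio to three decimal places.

The ratio satisfies 10.90 × r⁶ = 32.55, so r = (32.55 / 10.90)^(1/6).
r = 2.9862^(1/6) ≈ 1.2000

1.200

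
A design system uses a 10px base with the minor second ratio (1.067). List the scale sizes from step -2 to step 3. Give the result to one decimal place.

8.8px, 9.4px, 10.0px, 10.7px, 11.4px, 12.1px

Step -2: 10.0 ÷ 1.067² = 8.8
Step -1: 10.0 ÷ 1.067 = 9.4
Step 0: 10px
Step 1: 10.0 × 1.067 = 10.7
Step 2: 10.0 × 1.067² = 11.4
Step 3: 10.0 × 1.067³ = 12.1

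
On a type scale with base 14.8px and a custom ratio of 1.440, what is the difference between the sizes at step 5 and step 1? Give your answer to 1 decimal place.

70.3px

Step 1: 14.8 × 1.440 = 21.312px
Step 5: 14.8 × 1.440⁵ = 91.638px
Difference: 91.638 − 21.312 = 70.326px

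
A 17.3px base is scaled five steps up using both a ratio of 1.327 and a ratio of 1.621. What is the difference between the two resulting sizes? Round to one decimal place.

122.4px

At 1.327: 17.3 × 1.327⁵ = 71.187px
At 1.621: 17.3 × 1.621⁵ = 193.625px
Difference: 193.625 − 71.187 = 122.438px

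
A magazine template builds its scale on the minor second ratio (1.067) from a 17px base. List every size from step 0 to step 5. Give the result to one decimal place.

17.0px, 18.1px, 19.4px, 20.7px, 22.0px, 23.5px

Step 0: 17px
Step 1: 17.0 × 1.067 = 18.1
Step 2: 17.0 × 1.067² = 19.4
Step 3: 17.0 × 1.067³ = 20.7
Step 4: 17.0 × 1.067⁴ = 22.0
Step 5: 17.0 × 1.067⁵ = 23.5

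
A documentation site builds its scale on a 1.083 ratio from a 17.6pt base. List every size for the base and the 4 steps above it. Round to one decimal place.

17.6pt, 19.1pt, 20.6pt, 22.4pt, 24.2pt

Step 0: 17.6pt
Step 1: 17.6 × 1.083 = 19.1
Step 2: 17.6 × 1.083² = 20.6
Step 3: 17.6 × 1.083³ = 22.4
Step 4: 17.6 × 1.083⁴ = 24.2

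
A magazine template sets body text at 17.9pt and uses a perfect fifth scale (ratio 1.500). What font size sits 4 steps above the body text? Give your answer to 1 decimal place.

17.9 × 1.500⁴ = 17.9 × 5.06250 ≈ 90.62

90.6pt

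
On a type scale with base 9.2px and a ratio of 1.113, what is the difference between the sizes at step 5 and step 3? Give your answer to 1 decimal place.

3.0px

Step 3: 9.2 × 1.113³ = 12.684px
Step 5: 9.2 × 1.113⁵ = 15.713px
Difference: 15.713 − 12.684 = 3.029px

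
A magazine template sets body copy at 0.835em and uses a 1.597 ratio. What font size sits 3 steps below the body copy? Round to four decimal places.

Each step on a modular scale multiplies by the ratio, so the size n steps from the base is base × ratioⁿ.
0.835 ÷ 1.597³ = 0.835 ÷ 4.07300 ≈ 0.2050

0.2050em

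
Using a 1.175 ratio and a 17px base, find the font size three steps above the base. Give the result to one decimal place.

27.6px

A modular type scale is a geometric sequence: sizeₙ = base × rⁿ.
17.0 × 1.175³ = 17.0 × 1.62223 ≈ 27.58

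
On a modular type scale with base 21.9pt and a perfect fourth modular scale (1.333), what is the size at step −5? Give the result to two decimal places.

Each step on a modular scale multiplies by the ratio, so the size n steps from the base is base × ratioⁿ.
21.9 ÷ 1.333⁵ = 21.9 ÷ 4.20873 ≈ 5.20

5.20pt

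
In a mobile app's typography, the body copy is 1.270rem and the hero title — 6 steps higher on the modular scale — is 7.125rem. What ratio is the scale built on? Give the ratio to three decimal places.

The ratio satisfies 1.270 × r⁶ = 7.125, so r = (7.125 / 1.270)^(1/6).
r = 5.6102^(1/6) ≈ 1.3330

1.333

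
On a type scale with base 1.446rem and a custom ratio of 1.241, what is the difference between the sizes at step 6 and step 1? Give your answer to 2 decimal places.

3.49rem

Step 1: 1.446 × 1.241 = 1.7945rem
Step 6: 1.446 × 1.241⁶ = 5.2820rem
Difference: 5.2820 − 1.7945 = 3.4875rem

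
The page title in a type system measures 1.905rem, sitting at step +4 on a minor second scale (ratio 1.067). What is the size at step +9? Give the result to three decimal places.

2.635rem

The gap is 9 − (4) = 5 steps, so the factor is 1.067^5.
1.905 × 1.067⁵ = 1.905 × 1.38300 ≈ 2.635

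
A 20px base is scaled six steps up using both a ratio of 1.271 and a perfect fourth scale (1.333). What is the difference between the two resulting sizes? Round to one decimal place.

At 1.271: 20.0 × 1.271⁶ = 84.315px
Perfect fourth: 20.0 × 1.333⁶ = 112.205px
Difference: 112.205 − 84.315 = 27.890px

27.9px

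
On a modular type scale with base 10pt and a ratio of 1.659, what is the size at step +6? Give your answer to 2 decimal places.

10.0 × 1.659⁶ = 10.0 × 20.84867 ≈ 208.49

208.49pt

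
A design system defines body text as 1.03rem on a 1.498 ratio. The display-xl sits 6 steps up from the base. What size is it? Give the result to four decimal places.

1.03 × 1.498⁶ = 1.03 × 11.29980 ≈ 11.6388

11.6388rem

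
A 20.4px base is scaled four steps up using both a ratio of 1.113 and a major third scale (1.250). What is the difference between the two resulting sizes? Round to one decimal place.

At 1.113: 20.4 × 1.113⁴ = 31.305px
Major third: 20.4 × 1.250⁴ = 49.805px
Difference: 49.805 − 31.305 = 18.500px

18.5px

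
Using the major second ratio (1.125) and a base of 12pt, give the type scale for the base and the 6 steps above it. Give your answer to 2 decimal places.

12.00pt, 13.50pt, 15.19pt, 17.09pt, 19.22pt, 21.62pt, 24.33pt

Step 0: 12pt
Step 1: 12.0 × 1.125 = 13.50
Step 2: 12.0 × 1.125² = 15.19
Step 3: 12.0 × 1.125³ = 17.09
Step 4: 12.0 × 1.125⁴ = 19.22
Step 5: 12.0 × 1.125⁵ = 21.62
Step 6: 12.0 × 1.125⁶ = 24.33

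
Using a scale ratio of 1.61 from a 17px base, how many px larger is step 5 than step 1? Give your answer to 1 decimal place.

156.5px

Step 1: 17.0 × 1.61 = 27.370px
Step 5: 17.0 × 1.61⁵ = 183.899px
Difference: 183.899 − 27.370 = 156.529px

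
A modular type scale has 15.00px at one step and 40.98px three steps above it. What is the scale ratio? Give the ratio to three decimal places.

1.398

The ratio satisfies 15.00 × r³ = 40.98, so r = (40.98 / 15.00)^(1/3).
r = 2.7320^(1/3) ≈ 1.3980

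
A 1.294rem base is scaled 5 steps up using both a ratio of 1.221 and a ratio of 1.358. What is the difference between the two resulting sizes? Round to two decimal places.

At 1.221: 1.294 × 1.221⁵ = 3.5117rem
At 1.358: 1.294 × 1.358⁵ = 5.9763rem
Difference: 5.9763 − 3.5117 = 2.4646rem

2.46rem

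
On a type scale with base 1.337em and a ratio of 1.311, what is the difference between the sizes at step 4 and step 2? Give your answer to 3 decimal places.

1.652em

Step 2: 1.337 × 1.311² = 2.29793em
Step 4: 1.337 × 1.311⁴ = 3.94950em
Difference: 3.94950 − 2.29793 = 1.65157em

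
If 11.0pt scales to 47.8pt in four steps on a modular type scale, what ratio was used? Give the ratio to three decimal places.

r⁴ = 47.8 / 11.0, so r = (47.8/11.0)^(1/4).
r = 4.3455^(1/4) ≈ 1.4438

1.444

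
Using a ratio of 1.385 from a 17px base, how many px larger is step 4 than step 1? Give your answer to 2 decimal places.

Step 1: 17.0 × 1.385 = 23.5450px
Step 4: 17.0 × 1.385⁴ = 62.5530px
Difference: 62.5530 − 23.5450 = 39.0080px

39.01px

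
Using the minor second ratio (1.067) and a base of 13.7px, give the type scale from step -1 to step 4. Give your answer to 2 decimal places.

Step -1: 13.7 ÷ 1.067 = 12.84
Step 0: 13.7px
Step 1: 13.7 × 1.067 = 14.62
Step 2: 13.7 × 1.067² = 15.60
Step 3: 13.7 × 1.067³ = 16.64
Step 4: 13.7 × 1.067⁴ = 17.76

12.84px, 13.70px, 14.62px, 15.60px, 16.64px, 17.76px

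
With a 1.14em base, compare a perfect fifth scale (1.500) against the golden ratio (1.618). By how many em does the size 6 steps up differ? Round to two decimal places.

7.47em

Perfect fifth: 1.14 × 1.500⁶ = 12.9853em
Golden ratio: 1.14 × 1.618⁶ = 20.4539em
Difference: 20.4539 − 12.9853 = 7.4686em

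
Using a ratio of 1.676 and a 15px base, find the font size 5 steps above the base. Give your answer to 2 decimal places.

A modular type scale is a geometric sequence: sizeₙ = base × rⁿ.
15.0 × 1.676⁵ = 15.0 × 13.22422 ≈ 198.36

198.36px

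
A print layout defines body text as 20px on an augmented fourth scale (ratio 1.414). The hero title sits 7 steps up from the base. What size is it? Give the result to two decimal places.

20.0 × 1.414⁷ = 20.0 × 11.30175 ≈ 226.04

226.04px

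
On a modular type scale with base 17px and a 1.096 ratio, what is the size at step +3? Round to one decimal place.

17.0 × 1.096³ = 17.0 × 1.31653 ≈ 22.38

22.4px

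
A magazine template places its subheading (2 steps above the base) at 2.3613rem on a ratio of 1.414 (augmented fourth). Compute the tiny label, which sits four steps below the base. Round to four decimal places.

2.3613 ÷ 1.414⁶ = 2.3613 ÷ 7.99275 ≈ 0.2954

0.2954rem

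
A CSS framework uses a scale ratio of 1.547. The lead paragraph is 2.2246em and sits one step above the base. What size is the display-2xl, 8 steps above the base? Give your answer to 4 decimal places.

2.2246 × 1.547⁷ = 2.2246 × 21.20470 ≈ 47.1720

47.1720em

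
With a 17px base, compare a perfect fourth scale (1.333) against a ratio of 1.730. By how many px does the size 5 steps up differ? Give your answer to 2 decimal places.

191.89px

Perfect fourth: 17.0 × 1.333⁵ = 71.5484px
At 1.730: 17.0 × 1.730⁵ = 263.4386px
Difference: 263.4386 − 71.5484 = 191.8902px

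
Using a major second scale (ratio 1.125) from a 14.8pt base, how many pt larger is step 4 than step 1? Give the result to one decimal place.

7.1pt

Step 1: 14.8 × 1.125 = 16.650pt
Step 4: 14.8 × 1.125⁴ = 23.707pt
Difference: 23.707 − 16.650 = 7.057pt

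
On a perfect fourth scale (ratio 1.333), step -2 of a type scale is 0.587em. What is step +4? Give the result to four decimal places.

3.2932em

The gap is 4 − (-2) = 6 steps, so the factor is 1.333^6.
0.587 × 1.333⁶ = 0.587 × 5.61023 ≈ 3.2932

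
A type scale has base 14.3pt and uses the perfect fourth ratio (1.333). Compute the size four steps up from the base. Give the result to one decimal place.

45.1pt

14.3 × 1.333⁴ = 14.3 × 3.15733 ≈ 45.15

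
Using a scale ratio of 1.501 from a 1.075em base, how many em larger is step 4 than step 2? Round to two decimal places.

3.03em

Step 2: 1.075 × 1.501² = 2.4220em
Step 4: 1.075 × 1.501⁴ = 5.4567em
Difference: 5.4567 − 2.4220 = 3.0347em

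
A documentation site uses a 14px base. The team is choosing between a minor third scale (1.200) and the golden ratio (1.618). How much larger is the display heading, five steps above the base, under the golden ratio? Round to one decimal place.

120.4px

Minor third: 14.0 × 1.200⁵ = 34.836px
Golden ratio: 14.0 × 1.618⁵ = 155.246px
Difference: 155.246 − 34.836 = 120.410px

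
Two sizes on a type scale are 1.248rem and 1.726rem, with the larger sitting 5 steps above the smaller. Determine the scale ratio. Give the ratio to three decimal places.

1.067

r⁵ = 1.726 / 1.248, so r = (1.726/1.248)^(1/5).
r = 1.3830^(1/5) ≈ 1.0670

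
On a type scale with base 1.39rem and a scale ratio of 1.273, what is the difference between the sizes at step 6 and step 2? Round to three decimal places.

Step 2: 1.39 × 1.273² = 2.25254rem
Step 6: 1.39 × 1.273⁶ = 5.91542rem
Difference: 5.91542 − 2.25254 = 3.66288rem

3.663rem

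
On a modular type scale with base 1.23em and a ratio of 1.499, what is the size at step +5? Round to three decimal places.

A modular type scale is a geometric sequence: sizeₙ = base × rⁿ.
1.23 × 1.499⁵ = 1.23 × 7.56847 ≈ 9.309

9.309em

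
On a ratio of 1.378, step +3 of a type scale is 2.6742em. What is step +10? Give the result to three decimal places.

25.231em

2.6742 × 1.378⁷ = 2.6742 × 9.43506 ≈ 25.231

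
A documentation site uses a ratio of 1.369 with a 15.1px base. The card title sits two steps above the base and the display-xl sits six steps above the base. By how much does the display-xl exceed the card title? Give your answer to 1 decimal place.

Step 2: 15.1 × 1.369² = 28.300px
Step 6: 15.1 × 1.369⁶ = 99.403px
Difference: 99.403 − 28.300 = 71.103px

71.1px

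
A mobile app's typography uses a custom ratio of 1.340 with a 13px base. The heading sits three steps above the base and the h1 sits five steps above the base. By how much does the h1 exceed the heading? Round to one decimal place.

Step 3: 13.0 × 1.340³ = 31.279px
Step 5: 13.0 × 1.340⁵ = 56.165px
Difference: 56.165 − 31.279 = 24.886px

24.9px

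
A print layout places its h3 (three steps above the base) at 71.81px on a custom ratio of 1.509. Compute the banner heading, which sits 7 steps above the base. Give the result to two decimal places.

372.34px

Moving from step +3 to step +7 is 4 steps up, so multiply by r⁴.
71.81 × 1.509⁴ = 71.81 × 5.18510 ≈ 372.342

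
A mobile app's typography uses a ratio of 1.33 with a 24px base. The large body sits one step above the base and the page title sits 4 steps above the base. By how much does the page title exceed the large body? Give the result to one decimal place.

Step 1: 24.0 × 1.33 = 31.920px
Step 4: 24.0 × 1.33⁴ = 75.096px
Difference: 75.096 − 31.920 = 43.176px

43.2px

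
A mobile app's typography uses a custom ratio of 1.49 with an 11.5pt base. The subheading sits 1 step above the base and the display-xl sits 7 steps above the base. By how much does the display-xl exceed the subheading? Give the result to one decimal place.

170.4pt

Step 1: 11.5 × 1.49 = 17.135pt
Step 7: 11.5 × 1.49⁷ = 187.500pt
Difference: 187.500 − 17.135 = 170.365pt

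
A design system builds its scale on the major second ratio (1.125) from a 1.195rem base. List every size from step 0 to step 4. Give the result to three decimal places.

Step 0: 1.195rem
Step 1: 1.195 × 1.125 = 1.344
Step 2: 1.195 × 1.125² = 1.512
Step 3: 1.195 × 1.125³ = 1.701
Step 4: 1.195 × 1.125⁴ = 1.914

1.195rem, 1.344rem, 1.512rem, 1.701rem, 1.914rem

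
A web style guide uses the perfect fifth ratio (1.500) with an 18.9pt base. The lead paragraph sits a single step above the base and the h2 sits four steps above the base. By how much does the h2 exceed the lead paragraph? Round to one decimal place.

67.3pt

Step 1: 18.9 × 1.500 = 28.350pt
Step 4: 18.9 × 1.500⁴ = 95.681pt
Difference: 95.681 − 28.350 = 67.331pt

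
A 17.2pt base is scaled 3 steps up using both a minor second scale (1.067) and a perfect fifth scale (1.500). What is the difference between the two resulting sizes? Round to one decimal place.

Minor second: 17.2 × 1.067³ = 20.894pt
Perfect fifth: 17.2 × 1.500³ = 58.050pt
Difference: 58.050 − 20.894 = 37.156pt

37.2pt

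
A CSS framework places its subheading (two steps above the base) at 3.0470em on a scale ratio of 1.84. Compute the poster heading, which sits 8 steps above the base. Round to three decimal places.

The gap is 8 − (2) = 6 steps, so the factor is 1.84^6.
3.0470 × 1.84⁶ = 3.0470 × 38.80672 ≈ 118.244

118.244em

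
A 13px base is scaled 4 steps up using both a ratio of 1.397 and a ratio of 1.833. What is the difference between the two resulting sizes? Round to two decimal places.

At 1.397: 13.0 × 1.397⁴ = 49.5141px
At 1.833: 13.0 × 1.833⁴ = 146.7551px
Difference: 146.7551 − 49.5141 = 97.2410px

97.24px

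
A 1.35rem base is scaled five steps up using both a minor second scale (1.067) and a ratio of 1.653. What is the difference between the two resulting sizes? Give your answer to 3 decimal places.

Minor second: 1.35 × 1.067⁵ = 1.86705rem
At 1.653: 1.35 × 1.653⁵ = 16.66088rem
Difference: 16.66088 − 1.86705 = 14.79383rem

14.794rem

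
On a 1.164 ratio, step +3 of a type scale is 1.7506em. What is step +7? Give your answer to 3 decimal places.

3.214em

1.7506 × 1.164⁴ = 1.7506 × 1.83574 ≈ 3.214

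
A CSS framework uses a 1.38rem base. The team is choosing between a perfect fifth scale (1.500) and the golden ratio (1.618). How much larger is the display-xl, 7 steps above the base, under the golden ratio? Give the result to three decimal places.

16.483rem

Perfect fifth: 1.38 × 1.500⁷ = 23.57859rem
Golden ratio: 1.38 × 1.618⁷ = 40.06164rem
Difference: 40.06164 − 23.57859 = 16.48305rem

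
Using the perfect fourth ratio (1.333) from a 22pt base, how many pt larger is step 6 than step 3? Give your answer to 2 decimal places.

71.32pt

Step 3: 22.0 × 1.333³ = 52.1090pt
Step 6: 22.0 × 1.333⁶ = 123.4251pt
Difference: 123.4251 − 52.1090 = 71.3161pt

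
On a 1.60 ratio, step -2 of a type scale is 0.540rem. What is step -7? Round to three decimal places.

0.540 ÷ 1.60⁵ = 0.540 ÷ 10.48576 ≈ 0.051

0.051rem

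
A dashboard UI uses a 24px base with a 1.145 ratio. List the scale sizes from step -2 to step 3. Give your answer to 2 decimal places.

Step -2: 24.0 ÷ 1.145² = 18.31
Step -1: 24.0 ÷ 1.145 = 20.96
Step 0: 24px
Step 1: 24.0 × 1.145 = 27.48
Step 2: 24.0 × 1.145² = 31.46
Step 3: 24.0 × 1.145³ = 36.03

18.31px, 20.96px, 24.00px, 27.48px, 31.46px, 36.03px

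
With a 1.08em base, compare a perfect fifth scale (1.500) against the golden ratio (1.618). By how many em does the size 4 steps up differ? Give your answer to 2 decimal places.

Perfect fifth: 1.08 × 1.500⁴ = 5.4675em
Golden ratio: 1.08 × 1.618⁴ = 7.4018em
Difference: 7.4018 − 5.4675 = 1.9343em

1.93em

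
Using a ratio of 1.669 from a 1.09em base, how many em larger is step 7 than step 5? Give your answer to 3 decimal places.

25.205em

Step 5: 1.09 × 1.669⁵ = 14.11589em
Step 7: 1.09 × 1.669⁷ = 39.32067em
Difference: 39.32067 − 14.11589 = 25.20478em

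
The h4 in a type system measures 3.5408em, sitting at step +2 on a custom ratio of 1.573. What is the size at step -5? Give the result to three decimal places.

The gap is -5 − (2) = -7 steps, so the factor is 1.573^-7.
3.5408 ÷ 1.573⁷ = 3.5408 ÷ 23.82874 ≈ 0.149

0.149em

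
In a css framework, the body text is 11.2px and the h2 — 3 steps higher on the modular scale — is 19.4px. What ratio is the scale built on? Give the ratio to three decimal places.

r³ = 19.4 / 11.2, so r = (19.4/11.2)^(1/3).
r = 1.7321^(1/3) ≈ 1.2010

1.201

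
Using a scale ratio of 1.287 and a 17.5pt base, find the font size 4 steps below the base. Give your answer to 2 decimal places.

Every step multiplies by the scale ratio.
17.5 ÷ 1.287⁴ = 17.5 ÷ 2.74356 ≈ 6.38

6.38pt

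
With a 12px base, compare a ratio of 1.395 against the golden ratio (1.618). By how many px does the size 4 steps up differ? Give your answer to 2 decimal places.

36.80px

At 1.395: 12.0 × 1.395⁴ = 45.4442px
Golden ratio: 12.0 × 1.618⁴ = 82.2423px
Difference: 82.2423 − 45.4442 = 36.7981px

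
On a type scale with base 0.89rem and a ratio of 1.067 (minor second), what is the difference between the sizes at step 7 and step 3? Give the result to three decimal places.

0.320rem

Step 3: 0.89 × 1.067³ = 1.08114rem
Step 7: 0.89 × 1.067⁷ = 1.40133rem
Difference: 1.40133 − 1.08114 = 0.32019rem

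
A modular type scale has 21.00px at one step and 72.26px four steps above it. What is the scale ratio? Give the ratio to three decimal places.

1.362

r⁴ = 72.26 / 21.00, so r = (72.26/21.00)^(1/4).
r = 3.4410^(1/4) ≈ 1.3620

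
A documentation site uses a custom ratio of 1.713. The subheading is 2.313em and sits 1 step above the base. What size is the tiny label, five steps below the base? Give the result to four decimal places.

0.0915em

2.313 ÷ 1.713⁶ = 2.313 ÷ 25.26645 ≈ 0.0915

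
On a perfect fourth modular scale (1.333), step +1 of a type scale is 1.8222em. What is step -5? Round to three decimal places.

0.325em

1.8222 ÷ 1.333⁶ = 1.8222 ÷ 5.61023 ≈ 0.325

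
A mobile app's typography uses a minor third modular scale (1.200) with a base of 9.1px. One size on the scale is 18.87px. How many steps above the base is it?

4

1.200ⁿ = 18.87 / 9.1 = 2.0736
n = ln(2.0736) / ln(1.200) = 0.7293 / 0.1823 ≈ 4.00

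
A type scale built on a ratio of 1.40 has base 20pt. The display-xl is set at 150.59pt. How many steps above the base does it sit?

6

1.40ⁿ = 150.59 / 20 = 7.5295
n = ln(7.5295) / ln(1.40) = 2.0188 / 0.3365 ≈ 6.00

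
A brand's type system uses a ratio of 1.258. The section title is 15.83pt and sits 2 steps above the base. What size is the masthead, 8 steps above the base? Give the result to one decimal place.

15.83 × 1.258⁶ = 15.83 × 3.96355 ≈ 62.743

62.7pt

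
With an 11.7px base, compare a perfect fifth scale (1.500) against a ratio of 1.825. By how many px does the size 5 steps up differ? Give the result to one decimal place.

148.0px

Perfect fifth: 11.7 × 1.500⁵ = 88.847px
At 1.825: 11.7 × 1.825⁵ = 236.865px
Difference: 236.865 − 88.847 = 148.018px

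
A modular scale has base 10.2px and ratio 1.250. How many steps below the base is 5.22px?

1.250ⁿ = 10.2 / 5.22 = 1.9540
n = ln(1.9540) / ln(1.250) = 0.6699 / 0.2231 ≈ 3.00

3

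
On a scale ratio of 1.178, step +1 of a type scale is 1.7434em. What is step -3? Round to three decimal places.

The gap is -3 − (1) = -4 steps, so the factor is 1.178^-4.
1.7434 ÷ 1.178⁴ = 1.7434 ÷ 1.92567 ≈ 0.905

0.905em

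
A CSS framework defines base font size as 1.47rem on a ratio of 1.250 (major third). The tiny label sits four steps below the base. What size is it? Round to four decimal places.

1.47 ÷ 1.250⁴ = 1.47 ÷ 2.44141 ≈ 0.6021

0.6021rem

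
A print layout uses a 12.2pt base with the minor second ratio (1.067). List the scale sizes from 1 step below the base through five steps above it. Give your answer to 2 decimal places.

Step -1: 12.2 ÷ 1.067 = 11.43
Step 0: 12.2pt
Step 1: 12.2 × 1.067 = 13.02
Step 2: 12.2 × 1.067² = 13.89
Step 3: 12.2 × 1.067³ = 14.82
Step 4: 12.2 × 1.067⁴ = 15.81
Step 5: 12.2 × 1.067⁵ = 16.87

11.43pt, 12.20pt, 13.02pt, 13.89pt, 14.82pt, 15.81pt, 16.87pt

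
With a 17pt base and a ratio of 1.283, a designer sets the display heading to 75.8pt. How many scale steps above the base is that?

6

1.283ⁿ = 75.8 / 17 = 4.4588
n = ln(4.4588) / ln(1.283) = 1.4949 / 0.2492 ≈ 6.00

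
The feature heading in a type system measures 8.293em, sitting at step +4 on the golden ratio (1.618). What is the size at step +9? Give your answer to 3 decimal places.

91.961em

The gap is 9 − (4) = 5 steps, so the factor is 1.618^5.
8.293 × 1.618⁵ = 8.293 × 11.08901 ≈ 91.961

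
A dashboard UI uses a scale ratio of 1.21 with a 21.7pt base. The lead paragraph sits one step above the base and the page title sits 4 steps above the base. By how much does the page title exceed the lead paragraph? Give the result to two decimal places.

Step 1: 21.7 × 1.21 = 26.2570pt
Step 4: 21.7 × 1.21⁴ = 46.5159pt
Difference: 46.5159 − 26.2570 = 20.2589pt

20.26pt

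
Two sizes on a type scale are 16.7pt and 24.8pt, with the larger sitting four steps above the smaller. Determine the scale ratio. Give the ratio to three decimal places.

r⁴ = 24.8 / 16.7, so r = (24.8/16.7)^(1/4).
r = 1.4850^(1/4) ≈ 1.1039

1.104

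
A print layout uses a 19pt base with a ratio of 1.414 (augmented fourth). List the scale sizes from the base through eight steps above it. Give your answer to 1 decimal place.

19.0pt, 26.9pt, 38.0pt, 53.7pt, 76.0pt, 107.4pt, 151.9pt, 214.7pt, 303.6pt

Step 0: 19pt
Step 1: 19.0 × 1.414 = 26.9
Step 2: 19.0 × 1.414² = 38.0
Step 3: 19.0 × 1.414³ = 53.7
Step 4: 19.0 × 1.414⁴ = 76.0
Step 5: 19.0 × 1.414⁵ = 107.4
Step 6: 19.0 × 1.414⁶ = 151.9
Step 7: 19.0 × 1.414⁷ = 214.7
Step 8: 19.0 × 1.414⁸ = 303.6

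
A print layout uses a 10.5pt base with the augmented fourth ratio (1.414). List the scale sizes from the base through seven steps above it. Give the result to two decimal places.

Step 0: 10.5pt
Step 1: 10.5 × 1.414 = 14.85
Step 2: 10.5 × 1.414² = 20.99
Step 3: 10.5 × 1.414³ = 29.69
Step 4: 10.5 × 1.414⁴ = 41.97
Step 5: 10.5 × 1.414⁵ = 59.35
Step 6: 10.5 × 1.414⁶ = 83.92
Step 7: 10.5 × 1.414⁷ = 118.67

10.50pt, 14.85pt, 20.99pt, 29.69pt, 41.97pt, 59.35pt, 83.92pt, 118.67pt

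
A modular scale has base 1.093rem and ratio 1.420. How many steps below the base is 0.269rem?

4

1.420ⁿ = 1.093 / 0.269 = 4.0632
n = ln(4.0632) / ln(1.420) = 1.4020 / 0.3507 ≈ 4.00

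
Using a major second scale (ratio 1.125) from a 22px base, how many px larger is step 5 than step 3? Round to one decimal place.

8.3px

Step 3: 22.0 × 1.125³ = 31.324px
Step 5: 22.0 × 1.125⁵ = 39.645px
Difference: 39.645 − 31.324 = 8.321px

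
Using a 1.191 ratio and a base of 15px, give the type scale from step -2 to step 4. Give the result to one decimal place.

Step -2: 15.0 ÷ 1.191² = 10.6
Step -1: 15.0 ÷ 1.191 = 12.6
Step 0: 15px
Step 1: 15.0 × 1.191 = 17.9
Step 2: 15.0 × 1.191² = 21.3
Step 3: 15.0 × 1.191³ = 25.3
Step 4: 15.0 × 1.191⁴ = 30.2

10.6px, 12.6px, 15.0px, 17.9px, 21.3px, 25.3px, 30.2px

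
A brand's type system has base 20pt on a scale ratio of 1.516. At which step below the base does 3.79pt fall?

1.516ⁿ = 20 / 3.79 = 5.2770
n = ln(5.2770) / ln(1.516) = 1.6634 / 0.4161 ≈ 4.00

4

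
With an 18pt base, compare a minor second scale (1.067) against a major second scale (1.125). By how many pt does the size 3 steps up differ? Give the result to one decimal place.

Minor second: 18.0 × 1.067³ = 21.866pt
Major second: 18.0 × 1.125³ = 25.629pt
Difference: 25.629 − 21.866 = 3.763pt

3.8pt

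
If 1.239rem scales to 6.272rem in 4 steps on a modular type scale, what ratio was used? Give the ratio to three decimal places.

r⁴ = 6.272 / 1.239, so r = (6.272/1.239)^(1/4).
r = 5.0621^(1/4) ≈ 1.5000

1.500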